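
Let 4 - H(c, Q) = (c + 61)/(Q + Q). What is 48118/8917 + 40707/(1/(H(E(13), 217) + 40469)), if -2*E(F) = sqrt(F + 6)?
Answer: 6375899803652711/3869978 + 40707*sqrt(19)/868 ≈ 1.6475e+9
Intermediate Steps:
E(F) = -sqrt(6 + F)/2 (E(F) = -sqrt(F + 6)/2 = -sqrt(6 + F)/2)
H(c, Q) = 4 - (61 + c)/(2*Q) (H(c, Q) = 4 - (c + 61)/(Q + Q) = 4 - (61 + c)/(2*Q))
48118/8917 + 40707/(1/(H(E(13), 217) + 40469)) = 48118/8917 + 40707/(1/((1/2)*(-61 - (-1)*sqrt(6 + 13)/2 + 8*217)/217 + 40469)) = 48118*(1/8917) + 40707/(1/((1/2)*(1/217)*(-61 - (-1)*sqrt(19)/2 + 1736) + 40469)) = 48118/8917 + 40707/(1/((1/2)*(1/217)*(-61 + sqrt(19)/2 + 1736) + 40469)) = 48118/8917 + 40707/(1/((1/2)*(1/217)*(1675 + sqrt(19)/2) + 40469)) = 48118/8917 + 40707/(1/((1675/434 + sqrt(19)/868) + 40469)) = 48118/8917 + 40707/(1/(17565221/434 + sqrt(19)/868)) = 48118/8917 + 40707*(17565221/434 + sqrt(19)/868) = 48118/8917 + (715027451247/434 + 40707*sqrt(19)/868) = 6375899803652711/3869978 + 40707*sqrt(19)/868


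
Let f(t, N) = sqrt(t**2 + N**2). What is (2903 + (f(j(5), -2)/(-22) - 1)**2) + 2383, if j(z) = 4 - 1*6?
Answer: 639729/121 + 2*sqrt(2)/11 ≈ 5287.3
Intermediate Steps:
j(z) = -2 (j(z) = 4 - 6 = -2)
f(t, N) = sqrt(N**2 + t**2)
(2903 + (f(j(5), -2)/(-22) - 1)**2) + 2383 = (2903 + (sqrt((-2)**2 + (-2)**2)/(-22) - 1)**2) + 2383 = (2903 + (sqrt(4 + 4)*(-1/22) - 1)**2) + 2383 = (2903 + (sqrt(8)*(-1/22) - 1)**2) + 2383 = (2903 + ((2*sqrt(2))*(-1/22) - 1)**2) + 2383 = (2903 + (-sqrt(2)/11 - 1)**2) + 2383 = (2903 + (-1 - sqrt(2)/11)**2) + 2383 = 5286 + (-1 - sqrt(2)/11)**2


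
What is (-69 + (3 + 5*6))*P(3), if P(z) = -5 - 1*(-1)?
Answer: 144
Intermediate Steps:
P(z) = -4 (P(z) = -5 + 1 = -4)
(-69 + (3 + 5*6))*P(3) = (-69 + (3 + 5*6))*(-4) = (-69 + (3 + 30))*(-4) = (-69 + 33)*(-4) = -36*(-4) = 144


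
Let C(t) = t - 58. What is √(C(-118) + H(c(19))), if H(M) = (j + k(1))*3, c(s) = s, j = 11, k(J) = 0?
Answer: I*√143 ≈ 11.958*I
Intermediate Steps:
C(t) = -58 + t
H(M) = 33 (H(M) = (11 + 0)*3 = 11*3 = 33)
√(C(-118) + H(c(19))) = √((-58 - 118) + 33) = √(-176 + 33) = √(-143) = I*√143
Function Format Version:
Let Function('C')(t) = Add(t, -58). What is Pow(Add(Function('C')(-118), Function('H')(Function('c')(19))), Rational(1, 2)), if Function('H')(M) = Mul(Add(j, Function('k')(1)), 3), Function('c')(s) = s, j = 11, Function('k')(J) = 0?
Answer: Mul(I, Pow(143, Rational(1, 2))) ≈ Mul(11.958, I)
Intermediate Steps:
Function('C')(t) = Add(-58, t)
Function('H')(M) = 33 (Function('H')(M) = Mul(Add(11, 0), 3) = Mul(11, 3) = 33)
Pow(Add(Function('C')(-118), Function('H')(Function('c')(19))), Rational(1, 2)) = Pow(Add(Add(-58, -118), 33), Rational(1, 2)) = Pow(Add(-176, 33), Rational(1, 2)) = Pow(-143, Rational(1, 2)) = Mul(I, Pow(143, Rational(1, 2)))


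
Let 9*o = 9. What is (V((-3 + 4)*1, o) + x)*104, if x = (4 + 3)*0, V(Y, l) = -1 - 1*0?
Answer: -104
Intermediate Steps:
o = 1 (o = (⅑)*9 = 1)
V(Y, l) = -1 (V(Y, l) = -1 + 0 = -1)
x = 0 (x = 7*0 = 0)
(V((-3 + 4)*1, o) + x)*104 = (-1 + 0)*104 = -1*104 = -104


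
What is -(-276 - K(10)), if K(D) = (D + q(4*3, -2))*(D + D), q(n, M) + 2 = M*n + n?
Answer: 196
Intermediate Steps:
q(n, M) = -2 + n + M*n (q(n, M) = -2 + (M*n + n) = -2 + (n + M*n) = -2 + n + M*n)
K(D) = 2*D*(-14 + D) (K(D) = (D + (-2 + 4*3 - 8*3))*(D + D) = (D + (-2 + 12 - 2*12))*(2*D) = (D + (-2 + 12 - 24))*(2*D) = (D - 14)*(2*D) = (-14 + D)*(2*D) = 2*D*(-14 + D))
-(-276 - K(10)) = -(-276 - 2*10*(-14 + 10)) = -(-276 - 2*10*(-4)) = -(-276 - 1*(-80)) = -(-276 + 80) = -1*(-196) = 196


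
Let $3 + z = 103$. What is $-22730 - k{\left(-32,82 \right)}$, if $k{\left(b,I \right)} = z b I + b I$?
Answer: $242294$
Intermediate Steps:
$z = 100$ ($z = -3 + 103 = 100$)
$k{\left(b,I \right)} = 101 I b$ ($k{\left(b,I \right)} = 100 b I + b I = 100 I b + I b = 101 I b$)
$-22730 - k{\left(-32,82 \right)} = -22730 - 101 \cdot 82 \left(-32\right) = -22730 - -265024 = -22730 + 265024 = 242294$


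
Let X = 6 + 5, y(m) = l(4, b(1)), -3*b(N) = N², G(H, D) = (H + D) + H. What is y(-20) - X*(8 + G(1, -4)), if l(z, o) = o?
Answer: -199/3 ≈ -66.333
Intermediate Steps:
G(H, D) = D + 2*H (G(H, D) = (D + H) + H = D + 2*H)
b(N) = -N²/3
y(m) = -⅓ (y(m) = -⅓*1² = -⅓*1 = -⅓)
X = 11
y(-20) - X*(8 + G(1, -4)) = -⅓ - 11*(8 + (-4 + 2*1)) = -⅓ - 11*(8 + (-4 + 2)) = -⅓ - 11*(8 - 2) = -⅓ - 11*6 = -⅓ - 1*66 = -⅓ - 66 = -199/3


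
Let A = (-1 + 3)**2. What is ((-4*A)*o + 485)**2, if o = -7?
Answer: 356409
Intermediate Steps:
A = 4 (A = 2**2 = 4)
((-4*A)*o + 485)**2 = (-4*4*(-7) + 485)**2 = (-16*(-7) + 485)**2 = (112 + 485)**2 = 597**2 = 356409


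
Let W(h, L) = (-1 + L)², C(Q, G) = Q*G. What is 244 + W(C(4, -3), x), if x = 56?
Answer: 3269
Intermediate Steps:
C(Q, G) = G*Q
244 + W(C(4, -3), x) = 244 + (-1 + 56)² = 244 + 55² = 244 + 3025 = 3269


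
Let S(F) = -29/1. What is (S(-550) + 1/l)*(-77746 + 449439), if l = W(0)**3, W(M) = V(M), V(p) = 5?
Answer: -1347015432/125 ≈ -1.0776e+7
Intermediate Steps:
S(F) = -29 (S(F) = 1*(-29) = -29)
W(M) = 5
l = 125 (l = 5**3 = 125)
(S(-550) + 1/l)*(-77746 + 449439) = (-29 + 1/125)*(-77746 + 449439) = (-29 + 1/125)*371693 = -3624/125*371693 = -1347015432/125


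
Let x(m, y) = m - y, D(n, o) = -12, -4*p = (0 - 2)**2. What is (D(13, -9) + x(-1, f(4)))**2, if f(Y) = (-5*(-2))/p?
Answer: 9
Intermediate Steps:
p = -1 (p = -(0 - 2)**2/4 = -1/4*(-2)**2 = -1/4*4 = -1)
f(Y) = -10 (f(Y) = -5*(-2)/(-1) = 10*(-1) = -10)
(D(13, -9) + x(-1, f(4)))**2 = (-12 + (-1 - 1*(-10)))**2 = (-12 + (-1 + 10))**2 = (-12 + 9)**2 = (-3)**2 = 9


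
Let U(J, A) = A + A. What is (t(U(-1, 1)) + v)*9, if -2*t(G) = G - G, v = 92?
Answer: 828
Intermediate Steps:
U(J, A) = 2*A
t(G) = 0 (t(G) = -(G - G)/2 = -½*0 = 0)
(t(U(-1, 1)) + v)*9 = (0 + 92)*9 = 92*9 = 828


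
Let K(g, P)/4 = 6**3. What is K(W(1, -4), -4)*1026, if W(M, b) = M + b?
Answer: 886464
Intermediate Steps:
K(g, P) = 864 (K(g, P) = 4*6**3 = 4*216 = 864)
K(W(1, -4), -4)*1026 = 864*1026 = 886464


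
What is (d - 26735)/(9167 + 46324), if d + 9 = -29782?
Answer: -18842/18497 ≈ -1.0187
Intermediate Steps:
d = -29791 (d = -9 - 29782 = -29791)
(d - 26735)/(9167 + 46324) = (-29791 - 26735)/(9167 + 46324) = -56526/55491 = -56526*1/55491 = -18842/18497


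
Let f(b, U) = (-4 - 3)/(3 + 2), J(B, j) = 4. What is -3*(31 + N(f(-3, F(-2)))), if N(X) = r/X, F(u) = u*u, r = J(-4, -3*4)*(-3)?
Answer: -831/7 ≈ -118.71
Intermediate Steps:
r = -12 (r = 4*(-3) = -12)
F(u) = u²
f(b, U) = -7/5
N(X) = -12/X
-3*(31 + N(f(-3, F(-2)))) = -3*(31 - 12/(-7/5)) = -3*(31 - 12*(-5/7)) = -3*(31 + 60/7) = -3*277/7 = -831/7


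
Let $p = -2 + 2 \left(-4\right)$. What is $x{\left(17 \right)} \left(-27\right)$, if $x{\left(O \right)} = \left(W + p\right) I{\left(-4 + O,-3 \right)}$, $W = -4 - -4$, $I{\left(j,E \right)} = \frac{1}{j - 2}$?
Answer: $\frac{270}{11} \approx 24.545$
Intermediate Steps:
$I{\left(j,E \right)} = \frac{1}{-2 + j}$
$W = 0$ ($W = -4 + 4 = 0$)
$p = -10$ ($p = -2 - 8 = -10$)
$x{\left(O \right)} = - \frac{10}{-6 + O}$ ($x{\left(O \right)} = \frac{0 - 10}{-2 + \left(-4 + O\right)} = - \frac{10}{-6 + O}$)
$x{\left(17 \right)} \left(-27\right) = - \frac{10}{-6 + 17} \left(-27\right) = - \frac{10}{11} \left(-27\right) = \left(-10\right) \frac{1}{11} \left(-27\right) = \left(- \frac{10}{11}\right) \left(-27\right) = \frac{270}{11}$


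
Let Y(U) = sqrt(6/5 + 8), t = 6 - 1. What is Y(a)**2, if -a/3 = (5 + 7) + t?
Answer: 46/5 ≈ 9.2000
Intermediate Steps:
t = 5
a = -51 (a = -3*((5 + 7) + 5) = -3*(12 + 5) = -3*17 = -51)
Y(U) = sqrt(230)/5 (Y(U) = sqrt(6*(1/5) + 8) = sqrt(6/5 + 8) = sqrt(46/5) = sqrt(230)/5)
Y(a)**2 = (sqrt(230)/5)**2 = 46/5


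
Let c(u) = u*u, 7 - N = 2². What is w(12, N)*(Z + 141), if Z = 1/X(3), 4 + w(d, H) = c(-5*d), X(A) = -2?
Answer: 505238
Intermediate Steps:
N = 3 (N = 7 - 1*2² = 7 - 1*4 = 7 - 4 = 3)
c(u) = u²
w(d, H) = -4 + 25*d² (w(d, H) = -4 + (-5*d)² = -4 + 25*d²)
Z = -½ (Z = 1/(-2) = -½ ≈ -0.50000)
w(12, N)*(Z + 141) = (-4 + 25*12²)*(-½ + 141) = (-4 + 25*144)*(281/2) = (-4 + 3600)*(281/2) = 3596*(281/2) = 505238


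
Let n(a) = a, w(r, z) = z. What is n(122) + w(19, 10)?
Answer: 132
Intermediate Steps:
n(122) + w(19, 10) = 122 + 10 = 132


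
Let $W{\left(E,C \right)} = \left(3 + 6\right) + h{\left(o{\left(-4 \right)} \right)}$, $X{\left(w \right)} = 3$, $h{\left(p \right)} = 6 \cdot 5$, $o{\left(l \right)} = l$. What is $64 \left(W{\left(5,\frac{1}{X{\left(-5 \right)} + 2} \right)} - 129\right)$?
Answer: $-5760$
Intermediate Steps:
$h{\left(p \right)} = 30$
$W{\left(E,C \right)} = 39$ ($W{\left(E,C \right)} = \left(3 + 6\right) + 30 = 9 + 30 = 39$)
$64 \left(W{\left(5,\frac{1}{X{\left(-5 \right)} + 2} \right)} - 129\right) = 64 \left(39 - 129\right) = 64 \left(-90\right) = -5760$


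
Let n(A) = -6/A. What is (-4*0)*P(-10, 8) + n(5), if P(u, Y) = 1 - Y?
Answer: -6/5 ≈ -1.2000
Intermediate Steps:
(-4*0)*P(-10, 8) + n(5) = (-4*0)*(1 - 1*8) - 6/5 = 0*(1 - 8) - 6*⅕ = 0*(-7) - 6/5 = 0 - 6/5 = -6/5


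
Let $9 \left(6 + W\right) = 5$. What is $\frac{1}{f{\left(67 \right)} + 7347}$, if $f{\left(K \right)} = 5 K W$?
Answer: $\frac{9}{49708} \approx 0.00018106$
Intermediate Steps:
$W = - \frac{49}{9}$ ($W = -6 + \frac{1}{9} \cdot 5 = -6 + \frac{5}{9} = - \frac{49}{9} \approx -5.4444$)
$f{\left(K \right)} = - \frac{245 K}{9}$ ($f{\left(K \right)} = 5 K \left(- \frac{49}{9}\right) = - \frac{245 K}{9}$)
$\frac{1}{f{\left(67 \right)} + 7347} = \frac{1}{\left(- \frac{245}{9}\right) 67 + 7347} = \frac{1}{- \frac{16415}{9} + 7347} = \frac{1}{\frac{49708}{9}} = \frac{9}{49708}$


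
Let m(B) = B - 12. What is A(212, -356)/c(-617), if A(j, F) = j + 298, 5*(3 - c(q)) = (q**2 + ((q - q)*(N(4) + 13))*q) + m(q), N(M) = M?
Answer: -510/76009 ≈ -0.0067097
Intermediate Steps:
m(B) = -12 + B
c(q) = 27/5 - q/5 - q**2/5 (c(q) = 3 - ((q**2 + ((q - q)*(4 + 13))*q) + (-12 + q))/5 = 3 - ((q**2 + (0*17)*q) + (-12 + q))/5 = 3 - ((q**2 + 0*q) + (-12 + q))/5 = 3 - ((q**2 + 0) + (-12 + q))/5 = 3 - (q**2 + (-12 + q))/5 = 3 - (-12 + q + q**2)/5 = 3 + (12/5 - q/5 - q**2/5) = 27/5 - q/5 - q**2/5)
A(j, F) = 298 + j
A(212, -356)/c(-617) = (298 + 212)/(27/5 - 1/5*(-617) - 1/5*(-617)**2) = 510/(27/5 + 617/5 - 1/5*380689) = 510/(27/5 + 617/5 - 380689/5) = 510/(-76009) = 510*(-1/76009) = -510/76009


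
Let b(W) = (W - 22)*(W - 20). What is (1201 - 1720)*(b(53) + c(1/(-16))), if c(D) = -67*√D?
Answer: -530937 + 34773*I/4 ≈ -5.3094e+5 + 8693.3*I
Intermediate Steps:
b(W) = (-22 + W)*(-20 + W)
(1201 - 1720)*(b(53) + c(1/(-16))) = (1201 - 1720)*((440 + 53² - 42*53) - 67*I/4) = -519*((440 + 2809 - 2226) - 67*I/4) = -519*(1023 - 67*I/4) = -530937 + 34773*I/4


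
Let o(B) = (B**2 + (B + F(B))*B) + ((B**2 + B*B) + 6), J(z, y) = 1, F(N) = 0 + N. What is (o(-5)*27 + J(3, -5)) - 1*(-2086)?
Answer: 5624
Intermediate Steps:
F(N) = N
o(B) = 6 + 5*B**2 (o(B) = (B**2 + (B + B)*B) + ((B**2 + B*B) + 6) = (B**2 + (2*B)*B) + ((B**2 + B**2) + 6) = (B**2 + 2*B**2) + (2*B**2 + 6) = 3*B**2 + (6 + 2*B**2) = 6 + 5*B**2)
(o(-5)*27 + J(3, -5)) - 1*(-2086) = ((6 + 5*(-5)**2)*27 + 1) - 1*(-2086) = ((6 + 5*25)*27 + 1) + 2086 = ((6 + 125)*27 + 1) + 2086 = (131*27 + 1) + 2086 = (3537 + 1) + 2086 = 3538 + 2086 = 5624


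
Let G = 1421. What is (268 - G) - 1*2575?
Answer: -3728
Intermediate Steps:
(268 - G) - 1*2575 = (268 - 1*1421) - 1*2575 = (268 - 1421) - 2575 = -1153 - 2575 = -3728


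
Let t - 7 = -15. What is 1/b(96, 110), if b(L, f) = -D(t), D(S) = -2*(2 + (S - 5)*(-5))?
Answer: 1/134 ≈ 0.0074627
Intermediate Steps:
t = -8 (t = 7 - 15 = -8)
D(S) = -54 + 10*S (D(S) = -2*(2 + (-5 + S)*(-5)) = -2*(2 + (25 - 5*S)) = -2*(27 - 5*S) = -54 + 10*S)
b(L, f) = 134 (b(L, f) = -(-54 + 10*(-8)) = -(-54 - 80) = -1*(-134) = 134)
1/b(96, 110) = 1/134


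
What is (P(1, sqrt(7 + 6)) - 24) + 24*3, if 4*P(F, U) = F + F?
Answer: 97/2 ≈ 48.500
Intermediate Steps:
P(F, U) = F/2 (P(F, U) = (F + F)/4 = (2*F)/4 = F/2)
(P(1, sqrt(7 + 6)) - 24) + 24*3 = ((1/2)*1 - 24) + 24*3 = (1/2 - 24) + 72 = -47/2 + 72 = 97/2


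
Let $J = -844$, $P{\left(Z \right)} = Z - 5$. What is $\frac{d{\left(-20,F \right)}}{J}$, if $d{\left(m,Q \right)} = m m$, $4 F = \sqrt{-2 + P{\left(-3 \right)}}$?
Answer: $- \frac{100}{211} \approx -0.47393$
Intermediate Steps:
$P{\left(Z \right)} = -5 + Z$
$F = \frac{i \sqrt{10}}{4}$ ($F = \frac{\sqrt{-2 - 8}}{4} = \frac{\sqrt{-10}}{4} = \frac{i \sqrt{10}}{4} \approx 0.79057 i$)
$d{\left(m,Q \right)} = m^{2}$
$\frac{d{\left(-20,F \right)}}{J} = \frac{\left(-20\right)^{2}}{-844} = 400 \left(- \frac{1}{844}\right) = - \frac{100}{211}$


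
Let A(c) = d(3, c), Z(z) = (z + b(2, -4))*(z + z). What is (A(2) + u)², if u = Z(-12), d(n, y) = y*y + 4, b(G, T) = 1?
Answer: 73984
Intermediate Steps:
Z(z) = 2*z*(1 + z) (Z(z) = (z + 1)*(z + z) = (1 + z)*(2*z) = 2*z*(1 + z))
d(n, y) = 4 + y² (d(n, y) = y² + 4 = 4 + y²)
A(c) = 4 + c²
u = 264 (u = 2*(-12)*(1 - 12) = 2*(-12)*(-11) = 264)
(A(2) + u)² = ((4 + 2²) + 264)² = ((4 + 4) + 264)² = (8 + 264)² = 272² = 73984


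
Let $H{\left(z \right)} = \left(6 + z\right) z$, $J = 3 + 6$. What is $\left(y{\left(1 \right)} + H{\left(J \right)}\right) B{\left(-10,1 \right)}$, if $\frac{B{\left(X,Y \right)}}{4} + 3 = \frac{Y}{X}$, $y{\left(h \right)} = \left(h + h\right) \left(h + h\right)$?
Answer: $- \frac{8618}{5} \approx -1723.6$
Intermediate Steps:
$J = 9$
$H{\left(z \right)} = z \left(6 + z\right)$
$y{\left(h \right)} = 4 h^{2}$ ($y{\left(h \right)} = 2 h 2 h = 4 h^{2}$)
$B{\left(X,Y \right)} = -12 + \frac{4 Y}{X}$ ($B{\left(X,Y \right)} = -12 + 4 \frac{Y}{X} = -12 + \frac{4 Y}{X}$)
$\left(y{\left(1 \right)} + H{\left(J \right)}\right) B{\left(-10,1 \right)} = \left(4 \cdot 1^{2} + 9 \left(6 + 9\right)\right) \left(-12 + 4 \cdot 1 \frac{1}{-10}\right) = \left(4 \cdot 1 + 9 \cdot 15\right) \left(-12 + 4 \cdot 1 \left(- \frac{1}{10}\right)\right) = \left(4 + 135\right) \left(-12 - \frac{2}{5}\right) = 139 \left(- \frac{62}{5}\right) = - \frac{8618}{5}$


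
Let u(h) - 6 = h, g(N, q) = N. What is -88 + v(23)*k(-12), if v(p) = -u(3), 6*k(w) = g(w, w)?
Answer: -70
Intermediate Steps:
u(h) = 6 + h
k(w) = w/6
v(p) = -9 (v(p) = -(6 + 3) = -1*9 = -9)
-88 + v(23)*k(-12) = -88 - 3*(-12)/2 = -88 - 9*(-2) = -88 + 18 = -70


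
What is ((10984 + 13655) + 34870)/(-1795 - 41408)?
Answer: -59509/43203 ≈ -1.3774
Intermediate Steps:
((10984 + 13655) + 34870)/(-1795 - 41408) = (24639 + 34870)/(-43203) = 59509*(-1/43203) = -59509/43203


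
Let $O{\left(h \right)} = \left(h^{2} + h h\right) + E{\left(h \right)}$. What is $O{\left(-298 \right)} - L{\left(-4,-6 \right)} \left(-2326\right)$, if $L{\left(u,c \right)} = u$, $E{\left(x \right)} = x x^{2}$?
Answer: $-26295288$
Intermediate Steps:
$E{\left(x \right)} = x^{3}$
$O{\left(h \right)} = h^{3} + 2 h^{2}$ ($O{\left(h \right)} = \left(h^{2} + h h\right) + h^{3} = \left(h^{2} + h^{2}\right) + h^{3} = 2 h^{2} + h^{3} = h^{3} + 2 h^{2}$)
$O{\left(-298 \right)} - L{\left(-4,-6 \right)} \left(-2326\right) = \left(-298\right)^{2} \left(2 - 298\right) - \left(-4\right) \left(-2326\right) = 88804 \left(-296\right) - 9304 = -26285984 - 9304 = -26295288$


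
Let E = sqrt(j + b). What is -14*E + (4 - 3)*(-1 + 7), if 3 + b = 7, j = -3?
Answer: -8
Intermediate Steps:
b = 4 (b = -3 + 7 = 4)
E = 1 (E = sqrt(-3 + 4) = sqrt(1) = 1)
-14*E + (4 - 3)*(-1 + 7) = -14*1 + (4 - 3)*(-1 + 7) = -14 + 1*6 = -14 + 6 = -8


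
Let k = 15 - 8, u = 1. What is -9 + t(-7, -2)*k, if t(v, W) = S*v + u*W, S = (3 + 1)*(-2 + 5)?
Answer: -611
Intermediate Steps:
S = 12 (S = 4*3 = 12)
k = 7
t(v, W) = W + 12*v (t(v, W) = 12*v + 1*W = 12*v + W = W + 12*v)
-9 + t(-7, -2)*k = -9 + (-2 + 12*(-7))*7 = -9 + (-2 - 84)*7 = -9 - 86*7 = -9 - 602 = -611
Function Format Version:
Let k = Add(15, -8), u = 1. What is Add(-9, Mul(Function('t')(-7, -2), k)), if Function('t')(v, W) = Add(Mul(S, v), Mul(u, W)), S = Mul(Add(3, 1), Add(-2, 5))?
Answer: -611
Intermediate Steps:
S = 12 (S = Mul(4, 3) = 12)
k = 7
Function('t')(v, W) = Add(W, Mul(12, v)) (Function('t')(v, W) = Add(Mul(12, v), Mul(1, W)) = Add(Mul(12, v), W) = Add(W, Mul(12, v)))
Add(-9, Mul(Function('t')(-7, -2), k)) = Add(-9, Mul(Add(-2, Mul(12, -7)), 7)) = Add(-9, Mul(Add(-2, -84), 7)) = Add(-9, Mul(-86, 7)) = Add(-9, -602) = -611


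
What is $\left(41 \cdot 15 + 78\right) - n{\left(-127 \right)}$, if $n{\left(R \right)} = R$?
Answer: $820$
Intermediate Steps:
$\left(41 \cdot 15 + 78\right) - n{\left(-127 \right)} = \left(41 \cdot 15 + 78\right) - -127 = \left(615 + 78\right) + 127 = 693 + 127 = 820$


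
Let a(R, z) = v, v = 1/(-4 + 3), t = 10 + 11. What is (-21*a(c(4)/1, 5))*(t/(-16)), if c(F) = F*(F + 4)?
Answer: -441/16 ≈ -27.563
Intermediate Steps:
t = 21
v = -1 (v = 1/(-1) = -1)
c(F) = F*(4 + F)
a(R, z) = -1
(-21*a(c(4)/1, 5))*(t/(-16)) = (-21*(-1))*(21/(-16)) = 21*(21*(-1/16)) = 21*(-21/16) = -441/16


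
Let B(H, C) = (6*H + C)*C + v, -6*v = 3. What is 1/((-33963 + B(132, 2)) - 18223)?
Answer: -2/101197 ≈ -1.9763e-5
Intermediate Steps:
v = -½ (v = -⅙*3 = -½ ≈ -0.50000)
B(H, C) = -½ + C*(C + 6*H) (B(H, C) = (6*H + C)*C - ½ = (C + 6*H)*C - ½ = C*(C + 6*H) - ½ = -½ + C*(C + 6*H))
1/((-33963 + B(132, 2)) - 18223) = 1/((-33963 + (-½ + 2² + 6*2*132)) - 18223) = 1/((-33963 + (-½ + 4 + 1584)) - 18223) = 1/((-33963 + 3175/2) - 18223) = 1/(-64751/2 - 18223) = 1/(-101197/2) = -2/101197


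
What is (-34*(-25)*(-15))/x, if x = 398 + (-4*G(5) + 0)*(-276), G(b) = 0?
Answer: -6375/199 ≈ -32.035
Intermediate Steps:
x = 398 (x = 398 + (-4*0 + 0)*(-276) = 398 + (0 + 0)*(-276) = 398 + 0*(-276) = 398 + 0 = 398)
(-34*(-25)*(-15))/x = (-34*(-25)*(-15))/398 = (850*(-15))*(1/398) = -12750*1/398 = -6375/199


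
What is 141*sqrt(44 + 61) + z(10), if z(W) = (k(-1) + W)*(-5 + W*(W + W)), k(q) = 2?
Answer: 2340 + 141*sqrt(105) ≈ 3784.8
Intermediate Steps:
z(W) = (-5 + 2*W**2)*(2 + W) (z(W) = (2 + W)*(-5 + W*(W + W)) = (2 + W)*(-5 + W*(2*W)) = (2 + W)*(-5 + 2*W**2) = (-5 + 2*W**2)*(2 + W))
141*sqrt(44 + 61) + z(10) = 141*sqrt(44 + 61) + (-10 - 5*10 + 2*10**3 + 4*10**2) = 141*sqrt(105) + (-10 - 50 + 2*1000 + 4*100) = 141*sqrt(105) + (-10 - 50 + 2000 + 400) = 141*sqrt(105) + 2340 = 2340 + 141*sqrt(105)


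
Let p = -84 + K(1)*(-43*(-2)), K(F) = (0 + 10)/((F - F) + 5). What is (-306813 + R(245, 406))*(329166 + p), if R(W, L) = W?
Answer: -100938740272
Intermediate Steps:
K(F) = 2 (K(F) = 10/(0 + 5) = 10/5 = 10*(⅕) = 2)
p = 88 (p = -84 + 2*(-43*(-2)) = -84 + 2*86 = -84 + 172 = 88)
(-306813 + R(245, 406))*(329166 + p) = (-306813 + 245)*(329166 + 88) = -306568*329254 = -100938740272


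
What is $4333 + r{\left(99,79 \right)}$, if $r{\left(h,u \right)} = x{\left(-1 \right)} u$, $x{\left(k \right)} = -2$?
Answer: $4175$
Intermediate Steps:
$r{\left(h,u \right)} = - 2 u$
$4333 + r{\left(99,79 \right)} = 4333 - 158 = 4175$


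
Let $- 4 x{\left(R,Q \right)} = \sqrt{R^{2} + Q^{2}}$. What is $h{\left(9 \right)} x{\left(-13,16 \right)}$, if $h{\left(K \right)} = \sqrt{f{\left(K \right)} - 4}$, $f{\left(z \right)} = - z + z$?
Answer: $- \frac{5 i \sqrt{17}}{2} \approx - 10.308 i$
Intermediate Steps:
$f{\left(z \right)} = 0$
$h{\left(K \right)} = 2 i$ ($h{\left(K \right)} = \sqrt{0 - 4} = \sqrt{-4} = 2 i$)
$x{\left(R,Q \right)} = - \frac{\sqrt{Q^{2} + R^{2}}}{4}$ ($x{\left(R,Q \right)} = - \frac{\sqrt{R^{2} + Q^{2}}}{4} = - \frac{\sqrt{Q^{2} + R^{2}}}{4}$)
$h{\left(9 \right)} x{\left(-13,16 \right)} = 2 i \left(- \frac{\sqrt{16^{2} + \left(-13\right)^{2}}}{4}\right) = 2 i \left(- \frac{\sqrt{256 + 169}}{4}\right) = 2 i \left(- \frac{\sqrt{425}}{4}\right) = 2 i \left(- \frac{5 \sqrt{17}}{4}\right) = - \frac{5 i \sqrt{17}}{2}$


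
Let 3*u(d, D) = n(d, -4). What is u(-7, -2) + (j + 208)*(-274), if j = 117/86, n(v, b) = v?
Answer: -7400356/129 ≈ -57367.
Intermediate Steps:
j = 117/86 (j = 117*(1/86) = 117/86 ≈ 1.3605)
u(d, D) = d/3
u(-7, -2) + (j + 208)*(-274) = (1/3)*(-7) + (117/86 + 208)*(-274) = -7/3 + (18005/86)*(-274) = -7/3 - 2466685/43 = -7400356/129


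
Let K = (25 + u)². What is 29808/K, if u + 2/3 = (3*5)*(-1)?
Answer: 16767/49 ≈ 342.18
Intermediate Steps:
u = -47/3 (u = -⅔ + (3*5)*(-1) = -⅔ + 15*(-1) = -⅔ - 15 = -47/3 ≈ -15.667)
K = 784/9 (K = (25 - 47/3)² = (28/3)² = 784/9 ≈ 87.111)
29808/K = 29808/(784/9) = 29808*(9/784) = 16767/49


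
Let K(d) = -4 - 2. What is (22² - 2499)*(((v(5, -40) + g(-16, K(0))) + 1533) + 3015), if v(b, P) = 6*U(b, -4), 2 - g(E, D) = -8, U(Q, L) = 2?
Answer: -9208550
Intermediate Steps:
K(d) = -6
g(E, D) = 10 (g(E, D) = 2 - 1*(-8) = 2 + 8 = 10)
v(b, P) = 12 (v(b, P) = 6*2 = 12)
(22² - 2499)*(((v(5, -40) + g(-16, K(0))) + 1533) + 3015) = (22² - 2499)*(((12 + 10) + 1533) + 3015) = (484 - 2499)*((22 + 1533) + 3015) = -2015*(1555 + 3015) = -2015*4570 = -9208550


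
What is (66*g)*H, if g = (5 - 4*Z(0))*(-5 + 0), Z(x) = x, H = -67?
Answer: 110550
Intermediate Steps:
g = -25 (g = (5 - 4*0)*(-5 + 0) = (5 + 0)*(-5) = 5*(-5) = -25)
(66*g)*H = (66*(-25))*(-67) = -1650*(-67) = 110550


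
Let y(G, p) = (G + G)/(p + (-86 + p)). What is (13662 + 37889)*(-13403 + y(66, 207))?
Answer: -56655219163/82 ≈ -6.9092e+8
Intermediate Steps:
y(G, p) = 2*G/(-86 + 2*p) (y(G, p) = (2*G)/(-86 + 2*p) = 2*G/(-86 + 2*p))
(13662 + 37889)*(-13403 + y(66, 207)) = (13662 + 37889)*(-13403 + 66/(-43 + 207)) = 51551*(-13403 + 66/164) = 51551*(-13403 + 66*(1/164)) = 51551*(-13403 + 33/82) = 51551*(-1099013/82) = -56655219163/82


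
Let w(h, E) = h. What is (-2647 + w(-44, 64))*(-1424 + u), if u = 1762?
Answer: -909558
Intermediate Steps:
(-2647 + w(-44, 64))*(-1424 + u) = (-2647 - 44)*(-1424 + 1762) = -2691*338 = -909558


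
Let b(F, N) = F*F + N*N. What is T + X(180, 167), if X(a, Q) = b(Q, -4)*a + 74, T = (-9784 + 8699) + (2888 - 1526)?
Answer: 5023251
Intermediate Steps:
b(F, N) = F² + N²
T = 277 (T = -1085 + 1362 = 277)
X(a, Q) = 74 + a*(16 + Q²) (X(a, Q) = (Q² + (-4)²)*a + 74 = (Q² + 16)*a + 74 = (16 + Q²)*a + 74 = a*(16 + Q²) + 74 = 74 + a*(16 + Q²))
T + X(180, 167) = 277 + (74 + 180*(16 + 167²)) = 277 + (74 + 180*(16 + 27889)) = 277 + (74 + 180*27905) = 277 + (74 + 5022900) = 277 + 5022974 = 5023251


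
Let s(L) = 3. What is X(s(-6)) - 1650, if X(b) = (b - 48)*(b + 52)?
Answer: -4125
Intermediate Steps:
X(b) = (-48 + b)*(52 + b)
X(s(-6)) - 1650 = (-2496 + 3**2 + 4*3) - 1650 = (-2496 + 9 + 12) - 1650 = -2475 - 1650 = -4125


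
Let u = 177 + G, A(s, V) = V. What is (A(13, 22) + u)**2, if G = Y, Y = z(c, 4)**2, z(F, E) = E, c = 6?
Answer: 46225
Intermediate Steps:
Y = 16 (Y = 4**2 = 16)
G = 16
u = 193 (u = 177 + 16 = 193)
(A(13, 22) + u)**2 = (22 + 193)**2 = 215**2 = 46225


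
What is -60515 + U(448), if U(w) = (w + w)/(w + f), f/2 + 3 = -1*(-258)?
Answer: -28986237/479 ≈ -60514.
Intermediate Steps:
f = 510 (f = -6 + 2*(-1*(-258)) = -6 + 2*258 = -6 + 516 = 510)
U(w) = 2*w/(510 + w) (U(w) = (w + w)/(w + 510) = (2*w)/(510 + w) = 2*w/(510 + w))
-60515 + U(448) = -60515 + 2*448/(510 + 448) = -60515 + 2*448/958 = -60515 + 2*448*(1/958) = -60515 + 448/479 = -28986237/479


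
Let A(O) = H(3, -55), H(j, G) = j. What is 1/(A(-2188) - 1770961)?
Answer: -1/1770958 ≈ -5.6467e-7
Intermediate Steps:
A(O) = 3
1/(A(-2188) - 1770961) = 1/(3 - 1770961) = 1/(-1770958) = -1/1770958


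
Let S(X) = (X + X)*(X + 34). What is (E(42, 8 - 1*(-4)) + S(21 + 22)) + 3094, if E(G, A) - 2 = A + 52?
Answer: 9782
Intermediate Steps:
E(G, A) = 54 + A (E(G, A) = 2 + (A + 52) = 2 + (52 + A) = 54 + A)
S(X) = 2*X*(34 + X) (S(X) = (2*X)*(34 + X) = 2*X*(34 + X))
(E(42, 8 - 1*(-4)) + S(21 + 22)) + 3094 = ((54 + (8 - 1*(-4))) + 2*(21 + 22)*(34 + (21 + 22))) + 3094 = ((54 + (8 + 4)) + 2*43*(34 + 43)) + 3094 = ((54 + 12) + 2*43*77) + 3094 = (66 + 6622) + 3094 = 6688 + 3094 = 9782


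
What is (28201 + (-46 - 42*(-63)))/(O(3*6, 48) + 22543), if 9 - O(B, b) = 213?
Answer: 30801/22339 ≈ 1.3788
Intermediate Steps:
O(B, b) = -204 (O(B, b) = 9 - 1*213 = 9 - 213 = -204)
(28201 + (-46 - 42*(-63)))/(O(3*6, 48) + 22543) = (28201 + (-46 - 42*(-63)))/(-204 + 22543) = (28201 + (-46 + 2646))/22339 = (28201 + 2600)*(1/22339) = 30801*(1/22339) = 30801/22339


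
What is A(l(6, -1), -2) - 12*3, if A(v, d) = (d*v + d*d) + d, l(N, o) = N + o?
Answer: -44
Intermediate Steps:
A(v, d) = d + d² + d*v (A(v, d) = (d*v + d²) + d = (d² + d*v) + d = d + d² + d*v)
A(l(6, -1), -2) - 12*3 = -2*(1 - 2 + (6 - 1)) - 12*3 = -2*(1 - 2 + 5) - 36 = -2*4 - 36 = -8 - 36 = -44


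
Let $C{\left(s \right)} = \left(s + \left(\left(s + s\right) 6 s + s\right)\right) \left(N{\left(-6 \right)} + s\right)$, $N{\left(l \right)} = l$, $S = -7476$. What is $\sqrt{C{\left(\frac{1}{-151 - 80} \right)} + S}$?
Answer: $\frac{i \sqrt{2365221190794}}{17787} \approx 86.464 i$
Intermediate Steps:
$C{\left(s \right)} = \left(-6 + s\right) \left(2 s + 12 s^{2}\right)$ ($C{\left(s \right)} = \left(s + \left(\left(s + s\right) 6 s + s\right)\right) \left(-6 + s\right) = \left(s + \left(2 s 6 s + s\right)\right) \left(-6 + s\right) = \left(s + \left(12 s s + s\right)\right) \left(-6 + s\right) = \left(s + \left(12 s^{2} + s\right)\right) \left(-6 + s\right) = \left(s + \left(s + 12 s^{2}\right)\right) \left(-6 + s\right) = \left(2 s + 12 s^{2}\right) \left(-6 + s\right) = \left(-6 + s\right) \left(2 s + 12 s^{2}\right)$)
$\sqrt{C{\left(\frac{1}{-151 - 80} \right)} + S} = \sqrt{\frac{2 \left(-6 - \frac{35}{-151 - 80} + 6 \left(\frac{1}{-151 - 80}\right)^{2}\right)}{-151 - 80} - 7476} = \sqrt{\frac{2 \left(-6 - \frac{35}{-231} + 6 \left(\frac{1}{-231}\right)^{2}\right)}{-231} - 7476} = \sqrt{2 \left(- \frac{1}{231}\right) \left(-6 - - \frac{5}{33} + 6 \left(- \frac{1}{231}\right)^{2}\right) - 7476} = \sqrt{2 \left(- \frac{1}{231}\right) \left(-6 + \frac{5}{33} + 6 \cdot \frac{1}{53361}\right) - 7476} = \sqrt{2 \left(- \frac{1}{231}\right) \left(-6 + \frac{5}{33} + \frac{2}{17787}\right) - 7476} = \sqrt{2 \left(- \frac{1}{231}\right) \left(- \frac{34675}{5929}\right) - 7476} = \sqrt{\frac{69350}{1369599} - 7476} = \sqrt{- \frac{10239052774}{1369599}} = \frac{i \sqrt{2365221190794}}{17787}$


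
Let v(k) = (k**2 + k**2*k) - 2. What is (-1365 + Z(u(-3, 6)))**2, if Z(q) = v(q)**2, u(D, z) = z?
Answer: 3737488225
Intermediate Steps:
v(k) = -2 + k**2 + k**3 (v(k) = (k**2 + k**3) - 2 = -2 + k**2 + k**3)
Z(q) = (-2 + q**2 + q**3)**2
(-1365 + Z(u(-3, 6)))**2 = (-1365 + (-2 + 6**2 + 6**3)**2)**2 = (-1365 + (-2 + 36 + 216)**2)**2 = (-1365 + 250**2)**2 = (-1365 + 62500)**2 = 61135**2 = 3737488225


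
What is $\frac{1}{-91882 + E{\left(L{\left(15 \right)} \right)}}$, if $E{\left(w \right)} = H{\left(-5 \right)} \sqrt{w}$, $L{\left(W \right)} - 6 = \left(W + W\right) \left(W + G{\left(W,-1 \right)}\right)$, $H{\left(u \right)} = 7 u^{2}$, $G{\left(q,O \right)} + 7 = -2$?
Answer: $- \frac{6563}{602614691} - \frac{25 \sqrt{186}}{1205229382} \approx -1.1174 \cdot 10^{-5}$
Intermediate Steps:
$G{\left(q,O \right)} = -9$ ($G{\left(q,O \right)} = -7 - 2 = -9$)
$L{\left(W \right)} = 6 + 2 W \left(-9 + W\right)$ ($L{\left(W \right)} = 6 + \left(W + W\right) \left(W - 9\right) = 6 + 2 W \left(-9 + W\right)$)
$E{\left(w \right)} = 175 \sqrt{w}$ ($E{\left(w \right)} = 7 \left(-5\right)^{2} \sqrt{w} = 7 \cdot 25 \sqrt{w} = 175 \sqrt{w}$)
$\frac{1}{-91882 + E{\left(L{\left(15 \right)} \right)}} = \frac{1}{-91882 + 175 \sqrt{6 - 270 + 2 \cdot 15^{2}}} = \frac{1}{-91882 + 175 \sqrt{6 - 270 + 2 \cdot 225}} = \frac{1}{-91882 + 175 \sqrt{6 - 270 + 450}} = \frac{1}{-91882 + 175 \sqrt{186}}$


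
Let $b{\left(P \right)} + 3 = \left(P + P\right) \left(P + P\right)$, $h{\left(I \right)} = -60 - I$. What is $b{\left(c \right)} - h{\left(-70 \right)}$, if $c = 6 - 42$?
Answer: $5171$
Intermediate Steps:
$c = -36$ ($c = 6 - 42 = -36$)
$b{\left(P \right)} = -3 + 4 P^{2}$ ($b{\left(P \right)} = -3 + \left(P + P\right) \left(P + P\right) = -3 + 2 P 2 P = -3 + 4 P^{2}$)
$b{\left(c \right)} - h{\left(-70 \right)} = \left(-3 + 4 \left(-36\right)^{2}\right) - \left(-60 - -70\right) = \left(-3 + 4 \cdot 1296\right) - \left(-60 + 70\right) = \left(-3 + 5184\right) - 10 = 5181 - 10 = 5171$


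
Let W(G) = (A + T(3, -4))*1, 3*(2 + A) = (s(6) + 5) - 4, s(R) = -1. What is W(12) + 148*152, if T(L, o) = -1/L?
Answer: 67481/3 ≈ 22494.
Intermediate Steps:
A = -2 (A = -2 + ((-1 + 5) - 4)/3 = -2 + (4 - 4)/3 = -2 + (⅓)*0 = -2 + 0 = -2)
W(G) = -7/3 (W(G) = (-2 - 1/3)*1 = (-2 - 1*⅓)*1 = (-2 - ⅓)*1 = -7/3*1 = -7/3)
W(12) + 148*152 = -7/3 + 148*152 = -7/3 + 22496 = 67481/3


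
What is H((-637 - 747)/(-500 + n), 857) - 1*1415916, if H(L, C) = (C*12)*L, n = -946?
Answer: -338863580/241 ≈ -1.4061e+6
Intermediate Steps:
H(L, C) = 12*C*L (H(L, C) = (12*C)*L = 12*C*L)
H((-637 - 747)/(-500 + n), 857) - 1*1415916 = 12*857*((-637 - 747)/(-500 - 946)) - 1*1415916 = 12*857*(-1384/(-1446)) - 1415916 = 12*857*(-1384*(-1/1446)) - 1415916 = 12*857*(692/723) - 1415916 = 2372176/241 - 1415916 = -338863580/241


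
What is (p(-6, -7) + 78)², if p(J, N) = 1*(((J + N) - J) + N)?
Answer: 4096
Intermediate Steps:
p(J, N) = 2*N (p(J, N) = 1*(N + N) = 1*(2*N) = 2*N)
(p(-6, -7) + 78)² = (2*(-7) + 78)² = (-14 + 78)² = 64² = 4096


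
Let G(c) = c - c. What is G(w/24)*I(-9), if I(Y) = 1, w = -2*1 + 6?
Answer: 0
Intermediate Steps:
w = 4 (w = -2 + 6 = 4)
G(c) = 0
G(w/24)*I(-9) = 0*1 = 0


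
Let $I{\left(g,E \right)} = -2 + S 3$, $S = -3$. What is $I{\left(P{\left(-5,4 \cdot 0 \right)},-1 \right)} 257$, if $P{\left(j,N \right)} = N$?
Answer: $-2827$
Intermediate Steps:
$I{\left(g,E \right)} = -11$ ($I{\left(g,E \right)} = -2 - 9 = -11$)
$I{\left(P{\left(-5,4 \cdot 0 \right)},-1 \right)} 257 = \left(-11\right) 257 = -2827$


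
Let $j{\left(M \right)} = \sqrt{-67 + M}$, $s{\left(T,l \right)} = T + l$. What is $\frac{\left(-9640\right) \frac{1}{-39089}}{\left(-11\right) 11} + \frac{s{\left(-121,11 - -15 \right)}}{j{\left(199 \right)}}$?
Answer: $- \frac{9640}{4729769} - \frac{95 \sqrt{33}}{66} \approx -8.2707$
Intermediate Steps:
$\frac{\left(-9640\right) \frac{1}{-39089}}{\left(-11\right) 11} + \frac{s{\left(-121,11 - -15 \right)}}{j{\left(199 \right)}} = \frac{\left(-9640\right) \frac{1}{-39089}}{\left(-11\right) 11} + \frac{-121 + \left(11 - -15\right)}{\sqrt{-67 + 199}} = \frac{\left(-9640\right) \left(- \frac{1}{39089}\right)}{-121} + \frac{-121 + \left(11 + 15\right)}{\sqrt{132}} = \frac{9640}{39089} \left(- \frac{1}{121}\right) + \frac{-121 + 26}{2 \sqrt{33}} = - \frac{9640}{4729769} - 95 \frac{\sqrt{33}}{66} = - \frac{9640}{4729769} - \frac{95 \sqrt{33}}{66}$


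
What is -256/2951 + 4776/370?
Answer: 6999628/545935 ≈ 12.821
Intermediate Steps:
-256/2951 + 4776/370 = -256*1/2951 + 4776*(1/370) = -256/2951 + 2388/185 = 6999628/545935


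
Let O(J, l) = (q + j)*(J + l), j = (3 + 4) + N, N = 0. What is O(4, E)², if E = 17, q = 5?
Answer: 63504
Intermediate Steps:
j = 7 (j = (3 + 4) + 0 = 7 + 0 = 7)
O(J, l) = 12*J + 12*l (O(J, l) = (5 + 7)*(J + l) = 12*(J + l) = 12*J + 12*l)
O(4, E)² = (12*4 + 12*17)² = (48 + 204)² = 252² = 63504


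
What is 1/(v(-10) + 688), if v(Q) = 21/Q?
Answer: 10/6859 ≈ 0.0014579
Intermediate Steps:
1/(v(-10) + 688) = 1/(21/(-10) + 688) = 1/(21*(-⅒) + 688) = 1/(-21/10 + 688) = 1/(6859/10) = 10/6859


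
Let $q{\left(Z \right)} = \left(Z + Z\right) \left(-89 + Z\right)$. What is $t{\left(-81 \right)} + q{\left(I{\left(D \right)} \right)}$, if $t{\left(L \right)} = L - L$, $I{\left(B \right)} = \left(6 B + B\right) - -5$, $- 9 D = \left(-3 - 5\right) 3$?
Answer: $- \frac{27832}{9} \approx -3092.4$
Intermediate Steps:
$D = \frac{8}{3}$ ($D = - \frac{\left(-3 - 5\right) 3}{9} = - \frac{\left(-8\right) 3}{9} = \left(- \frac{1}{9}\right) \left(-24\right) = \frac{8}{3} \approx 2.6667$)
$I{\left(B \right)} = 5 + 7 B$ ($I{\left(B \right)} = 7 B + 5 = 5 + 7 B$)
$q{\left(Z \right)} = 2 Z \left(-89 + Z\right)$
$t{\left(L \right)} = 0$
$t{\left(-81 \right)} + q{\left(I{\left(D \right)} \right)} = 0 + 2 \left(5 + 7 \cdot \frac{8}{3}\right) \left(-89 + \left(5 + 7 \cdot \frac{8}{3}\right)\right) = 0 + 2 \left(5 + \frac{56}{3}\right) \left(-89 + \left(5 + \frac{56}{3}\right)\right) = 0 + 2 \cdot \frac{71}{3} \left(-89 + \frac{71}{3}\right) = 0 + 2 \cdot \frac{71}{3} \left(- \frac{196}{3}\right) = 0 - \frac{27832}{9} = - \frac{27832}{9}$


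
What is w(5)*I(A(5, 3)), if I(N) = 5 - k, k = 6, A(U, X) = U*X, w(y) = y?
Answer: -5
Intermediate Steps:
I(N) = -1 (I(N) = 5 - 1*6 = 5 - 6 = -1)
w(5)*I(A(5, 3)) = 5*(-1) = -5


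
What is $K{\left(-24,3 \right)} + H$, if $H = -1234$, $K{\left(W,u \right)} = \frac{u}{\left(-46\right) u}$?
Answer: $- \frac{56765}{46} \approx -1234.0$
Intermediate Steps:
$K{\left(W,u \right)} = - \frac{1}{46}$ ($K{\left(W,u \right)} = u \left(- \frac{1}{46 u}\right) = - \frac{1}{46}$)
$K{\left(-24,3 \right)} + H = - \frac{1}{46} - 1234 = - \frac{56765}{46}$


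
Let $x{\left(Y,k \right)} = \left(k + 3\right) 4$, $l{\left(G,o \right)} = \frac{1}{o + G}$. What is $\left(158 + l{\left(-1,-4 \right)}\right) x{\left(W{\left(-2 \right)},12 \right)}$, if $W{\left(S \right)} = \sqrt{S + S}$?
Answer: $9468$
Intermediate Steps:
$W{\left(S \right)} = \sqrt{2} \sqrt{S}$ ($W{\left(S \right)} = \sqrt{2 S} = \sqrt{2} \sqrt{S}$)
$l{\left(G,o \right)} = \frac{1}{G + o}$
$x{\left(Y,k \right)} = 12 + 4 k$ ($x{\left(Y,k \right)} = \left(3 + k\right) 4 = 12 + 4 k$)
$\left(158 + l{\left(-1,-4 \right)}\right) x{\left(W{\left(-2 \right)},12 \right)} = \left(158 + \frac{1}{-1 - 4}\right) \left(12 + 4 \cdot 12\right) = \left(158 + \frac{1}{-5}\right) \left(12 + 48\right) = \left(158 - \frac{1}{5}\right) 60 = \frac{789}{5} \cdot 60 = 9468$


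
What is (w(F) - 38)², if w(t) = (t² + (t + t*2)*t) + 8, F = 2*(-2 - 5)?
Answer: 568516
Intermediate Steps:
F = -14 (F = 2*(-7) = -14)
w(t) = 8 + 4*t² (w(t) = (t² + (t + 2*t)*t) + 8 = (t² + (3*t)*t) + 8 = (t² + 3*t²) + 8 = 4*t² + 8 = 8 + 4*t²)
(w(F) - 38)² = ((8 + 4*(-14)²) - 38)² = ((8 + 4*196) - 38)² = ((8 + 784) - 38)² = (792 - 38)² = 754² = 568516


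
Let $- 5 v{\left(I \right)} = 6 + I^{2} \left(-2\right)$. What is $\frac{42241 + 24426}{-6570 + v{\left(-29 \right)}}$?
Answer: $- \frac{333335}{31174} \approx -10.693$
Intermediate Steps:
$v{\left(I \right)} = - \frac{6}{5} + \frac{2 I^{2}}{5}$ ($v{\left(I \right)} = - \frac{6 + I^{2} \left(-2\right)}{5} = - \frac{6 - 2 I^{2}}{5} = - \frac{6}{5} + \frac{2 I^{2}}{5}$)
$\frac{42241 + 24426}{-6570 + v{\left(-29 \right)}} = \frac{42241 + 24426}{-6570 - \left(\frac{6}{5} - \frac{2 \left(-29\right)^{2}}{5}\right)} = \frac{66667}{-6570 + \left(- \frac{6}{5} + \frac{2}{5} \cdot 841\right)} = \frac{66667}{-6570 + \left(- \frac{6}{5} + \frac{1682}{5}\right)} = \frac{66667}{-6570 + \frac{1676}{5}} = \frac{66667}{- \frac{31174}{5}} = 66667 \left(- \frac{5}{31174}\right) = - \frac{333335}{31174}$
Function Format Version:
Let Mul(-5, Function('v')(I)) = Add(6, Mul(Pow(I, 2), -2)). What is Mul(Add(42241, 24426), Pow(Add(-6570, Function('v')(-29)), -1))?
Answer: Rational(-333335, 31174) ≈ -10.693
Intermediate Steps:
Function('v')(I) = Add(Rational(-6, 5), Mul(Rational(2, 5), Pow(I, 2))) (Function('v')(I) = Mul(Rational(-1, 5), Add(6, Mul(Pow(I, 2), -2))) = Mul(Rational(-1, 5), Add(6, Mul(-2, Pow(I, 2)))) = Add(Rational(-6, 5), Mul(Rational(2, 5), Pow(I, 2))))
Mul(Add(42241, 24426), Pow(Add(-6570, Function('v')(-29)), -1)) = Mul(Add(42241, 24426), Pow(Add(-6570, Add(Rational(-6, 5), Mul(Rational(2, 5), Pow(-29, 2)))), -1)) = Mul(66667, Pow(Add(-6570, Add(Rational(-6, 5), Mul(Rational(2, 5), 841))), -1)) = Mul(66667, Pow(Add(-6570, Add(Rational(-6, 5), Rational(1682, 5))), -1)) = Mul(66667, Pow(Add(-6570, Rational(1676, 5)), -1)) = Mul(66667, Pow(Rational(-31174, 5), -1)) = Mul(66667, Rational(-5, 31174)) = Rational(-333335, 31174)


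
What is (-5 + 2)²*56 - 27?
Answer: 477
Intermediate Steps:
(-5 + 2)²*56 - 27 = (-3)²*56 - 27 = 9*56 - 27 = 504 - 27 = 477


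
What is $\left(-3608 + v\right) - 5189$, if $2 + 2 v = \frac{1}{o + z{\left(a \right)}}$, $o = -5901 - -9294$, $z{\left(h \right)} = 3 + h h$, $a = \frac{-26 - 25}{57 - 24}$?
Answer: $- \frac{7235563059}{822410} \approx -8798.0$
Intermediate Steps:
$a = - \frac{17}{11}$ ($a = - \frac{51}{33} = \left(-51\right) \frac{1}{33} = - \frac{17}{11} \approx -1.5455$)
$z{\left(h \right)} = 3 + h^{2}$
$o = 3393$ ($o = -5901 + 9294 = 3393$)
$v = - \frac{822289}{822410}$ ($v = -1 + \frac{1}{2 \left(3393 + \left(3 + \left(- \frac{17}{11}\right)^{2}\right)\right)} = -1 + \frac{1}{2 \left(3393 + \left(3 + \frac{289}{121}\right)\right)} = -1 + \frac{1}{2 \left(3393 + \frac{652}{121}\right)} = -1 + \frac{1}{2 \cdot \frac{411205}{121}} = -1 + \frac{1}{2} \cdot \frac{121}{411205} = -1 + \frac{121}{822410} = - \frac{822289}{822410} \approx -0.99985$)
$\left(-3608 + v\right) - 5189 = \left(-3608 - \frac{822289}{822410}\right) - 5189 = - \frac{2968077569}{822410} - 5189 = - \frac{7235563059}{822410}$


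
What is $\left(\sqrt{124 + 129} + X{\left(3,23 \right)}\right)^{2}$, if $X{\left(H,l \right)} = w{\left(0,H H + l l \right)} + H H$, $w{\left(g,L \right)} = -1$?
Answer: $\left(8 + \sqrt{253}\right)^{2} \approx 571.5$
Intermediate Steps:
$X{\left(H,l \right)} = -1 + H^{2}$ ($X{\left(H,l \right)} = -1 + H H = -1 + H^{2}$)
$\left(\sqrt{124 + 129} + X{\left(3,23 \right)}\right)^{2} = \left(\sqrt{124 + 129} - \left(1 - 3^{2}\right)\right)^{2} = \left(\sqrt{253} + \left(-1 + 9\right)\right)^{2} = \left(\sqrt{253} + 8\right)^{2} = \left(8 + \sqrt{253}\right)^{2}$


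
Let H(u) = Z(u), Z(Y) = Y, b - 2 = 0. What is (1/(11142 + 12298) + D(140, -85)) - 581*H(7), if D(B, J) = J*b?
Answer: -99315279/23440 ≈ -4237.0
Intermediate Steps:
b = 2 (b = 2 + 0 = 2)
H(u) = u
D(B, J) = 2*J (D(B, J) = J*2 = 2*J)
(1/(11142 + 12298) + D(140, -85)) - 581*H(7) = (1/(11142 + 12298) + 2*(-85)) - 581*7 = (1/23440 - 170) - 4067 = -3984799/23440 - 4067 = -99315279/23440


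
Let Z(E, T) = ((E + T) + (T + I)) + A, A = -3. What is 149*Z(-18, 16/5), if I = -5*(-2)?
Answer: -3427/5 ≈ -685.40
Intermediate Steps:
I = 10
Z(E, T) = 7 + E + 2*T (Z(E, T) = ((E + T) + (T + 10)) - 3 = ((E + T) + (10 + T)) - 3 = (10 + E + 2*T) - 3 = 7 + E + 2*T)
149*Z(-18, 16/5) = 149*(7 - 18 + 2*(16/5)) = 149*(7 - 18 + 32/5) = 149*(-23/5) = -3427/5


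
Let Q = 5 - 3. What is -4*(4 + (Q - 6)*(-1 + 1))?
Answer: -16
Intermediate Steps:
Q = 2
-4*(4 + (Q - 6)*(-1 + 1)) = -4*(4 + (2 - 6)*(-1 + 1)) = -4*(4 - 4*0) = -4*(4 + 0) = -4*4 = -16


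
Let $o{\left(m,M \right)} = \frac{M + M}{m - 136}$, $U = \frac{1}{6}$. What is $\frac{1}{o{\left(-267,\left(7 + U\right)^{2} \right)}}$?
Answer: $- \frac{7254}{1849} \approx -3.9232$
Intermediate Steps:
$U = \frac{1}{6} \approx 0.16667$
$o{\left(m,M \right)} = \frac{2 M}{-136 + m}$
$\frac{1}{o{\left(-267,\left(7 + U\right)^{2} \right)}} = \frac{1}{2 \left(7 + \frac{1}{6}\right)^{2} \frac{1}{-136 - 267}} = \frac{1}{2 \left(\frac{43}{6}\right)^{2} \frac{1}{-403}} = \frac{1}{2 \cdot \frac{1849}{36} \left(- \frac{1}{403}\right)} = \frac{1}{- \frac{1849}{7254}} = - \frac{7254}{1849}$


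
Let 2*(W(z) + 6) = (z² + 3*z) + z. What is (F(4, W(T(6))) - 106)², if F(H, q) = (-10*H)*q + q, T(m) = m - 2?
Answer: 246016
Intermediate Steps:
T(m) = -2 + m
W(z) = -6 + z²/2 + 2*z (W(z) = -6 + ((z² + 3*z) + z)/2 = -6 + (z² + 4*z)/2 = -6 + (z²/2 + 2*z) = -6 + z²/2 + 2*z)
F(H, q) = q - 10*H*q (F(H, q) = -10*H*q + q = q - 10*H*q)
(F(4, W(T(6))) - 106)² = ((-6 + (-2 + 6)²/2 + 2*(-2 + 6))*(1 - 10*4) - 106)² = ((-6 + (½)*4² + 2*4)*(1 - 40) - 106)² = ((-6 + (½)*16 + 8)*(-39) - 106)² = ((-6 + 8 + 8)*(-39) - 106)² = (10*(-39) - 106)² = (-390 - 106)² = (-496)² = 246016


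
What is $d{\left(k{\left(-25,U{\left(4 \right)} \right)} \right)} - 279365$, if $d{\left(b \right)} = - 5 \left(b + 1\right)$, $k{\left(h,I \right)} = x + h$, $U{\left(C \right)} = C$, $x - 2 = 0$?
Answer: $-279255$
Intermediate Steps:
$x = 2$ ($x = 2 + 0 = 2$)
$k{\left(h,I \right)} = 2 + h$
$d{\left(b \right)} = -5 - 5 b$ ($d{\left(b \right)} = - 5 \left(1 + b\right) = -5 - 5 b$)
$d{\left(k{\left(-25,U{\left(4 \right)} \right)} \right)} - 279365 = \left(-5 - 5 \left(2 - 25\right)\right) - 279365 = \left(-5 - -115\right) - 279365 = \left(-5 + 115\right) - 279365 = 110 - 279365 = -279255$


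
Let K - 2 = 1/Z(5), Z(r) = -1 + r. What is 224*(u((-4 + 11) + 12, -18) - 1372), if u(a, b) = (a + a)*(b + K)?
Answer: -441392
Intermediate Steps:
K = 9/4 (K = 2 + 1/(-1 + 5) = 2 + 1/4 = 9/4 ≈ 2.2500)
u(a, b) = 2*a*(9/4 + b) (u(a, b) = (a + a)*(b + 9/4) = (2*a)*(9/4 + b) = 2*a*(9/4 + b))
224*(u((-4 + 11) + 12, -18) - 1372) = 224*(((-4 + 11) + 12)*(9 + 4*(-18))/2 - 1372) = 224*((7 + 12)*(9 - 72)/2 - 1372) = 224*((1/2)*19*(-63) - 1372) = 224*(-1197/2 - 1372) = 224*(-3941/2) = -441392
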